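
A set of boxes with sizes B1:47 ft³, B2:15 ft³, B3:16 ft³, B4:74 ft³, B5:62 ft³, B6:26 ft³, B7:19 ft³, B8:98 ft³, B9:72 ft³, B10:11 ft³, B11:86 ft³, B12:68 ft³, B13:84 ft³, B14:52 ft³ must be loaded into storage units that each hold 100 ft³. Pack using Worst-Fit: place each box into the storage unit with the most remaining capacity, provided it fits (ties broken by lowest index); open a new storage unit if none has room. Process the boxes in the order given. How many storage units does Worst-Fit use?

9 storage units

Put B1 (47 ft³) in storage unit 1; 53 ft³ remain.
Put B2 (15 ft³) in storage unit 1; 38 ft³ remain.
Put B3 (16 ft³) in storage unit 1; 22 ft³ remain.
Put B4 (74 ft³) in storage unit 2; 26 ft³ remain.
Put B5 (62 ft³) in storage unit 3; 38 ft³ remain.
Put B6 (26 ft³) in storage unit 3; 12 ft³ remain.
Put B7 (19 ft³) in storage unit 2; 7 ft³ remain.
Put B8 (98 ft³) in storage unit 4; 2 ft³ remain.
Put B9 (72 ft³) in storage unit 5; 28 ft³ remain.
Put B10 (11 ft³) in storage unit 5; 17 ft³ remain.
Put B11 (86 ft³) in storage unit 6; 14 ft³ remain.
Put B12 (68 ft³) in storage unit 7; 32 ft³ remain.
Put B13 (84 ft³) in storage unit 8; 16 ft³ remain.
Put B14 (52 ft³) in storage unit 9; 48 ft³ remain.
Final storage units: [47,15,16] [74,19] [62,26] [98] [72,11] [86] [68] [84] [52].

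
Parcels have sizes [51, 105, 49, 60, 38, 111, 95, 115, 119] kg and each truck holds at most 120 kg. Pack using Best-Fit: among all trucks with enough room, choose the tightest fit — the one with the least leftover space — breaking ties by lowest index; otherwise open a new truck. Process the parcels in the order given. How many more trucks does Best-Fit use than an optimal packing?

Best-Fit: [51,49] [105] [60,38] [111] [95] [115] [119] → 7 trucks.
Total size 743 kg; any packing needs at least ⌈743/120⌉ = 7 trucks.
So 7 is already optimal.

0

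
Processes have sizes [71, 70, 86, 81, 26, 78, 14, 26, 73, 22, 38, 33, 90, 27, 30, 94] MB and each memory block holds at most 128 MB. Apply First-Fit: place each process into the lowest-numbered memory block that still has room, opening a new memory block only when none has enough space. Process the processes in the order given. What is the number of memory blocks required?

Put 71 MB in memory block 1; 57 MB remain.
Put 70 MB in memory block 2; 58 MB remain.
Put 86 MB in memory block 3; 42 MB remain.
Put 81 MB in memory block 4; 47 MB remain.
Put 26 MB in memory block 1; 31 MB remain.
Put 78 MB in memory block 5; 50 MB remain.
Put 14 MB in memory block 1; 17 MB remain.
Put 26 MB in memory block 2; 32 MB remain.
Put 73 MB in memory block 6; 55 MB remain.
Put 22 MB in memory block 2; 10 MB remain.
Put 38 MB in memory block 3; 4 MB remain.
Put 33 MB in memory block 4; 14 MB remain.
Put 90 MB in memory block 7; 38 MB remain.
Put 27 MB in memory block 5; 23 MB remain.
Put 30 MB in memory block 6; 25 MB remain.
Put 94 MB in memory block 8; 34 MB remain.
Final memory blocks: [71,26,14] [70,26,22] [86,38] [81,33] [78,27] [73,30] [90] [94].

8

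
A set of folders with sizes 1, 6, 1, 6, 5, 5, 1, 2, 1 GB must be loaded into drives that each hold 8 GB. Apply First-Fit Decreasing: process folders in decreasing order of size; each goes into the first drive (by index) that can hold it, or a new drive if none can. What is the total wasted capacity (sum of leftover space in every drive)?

Sorted descending: 6, 6, 5, 5, 2, 1, 1, 1, 1.
Put 6 GB in drive 1; 2 GB remain.
Put 6 GB in drive 2; 2 GB remain.
Put 5 GB in drive 3; 3 GB remain.
Put 5 GB in drive 4; 3 GB remain.
Put 2 GB in drive 1; 0 GB remain.
Put 1 GB in drive 2; 1 GB remain.
Put 1 GB in drive 2; 0 GB remain.
Put 1 GB in drive 3; 2 GB remain.
Put 1 GB in drive 3; 1 GB remain.
4 drives × 8 GB = 32 GB; used 28 GB; unused 4 GB.

4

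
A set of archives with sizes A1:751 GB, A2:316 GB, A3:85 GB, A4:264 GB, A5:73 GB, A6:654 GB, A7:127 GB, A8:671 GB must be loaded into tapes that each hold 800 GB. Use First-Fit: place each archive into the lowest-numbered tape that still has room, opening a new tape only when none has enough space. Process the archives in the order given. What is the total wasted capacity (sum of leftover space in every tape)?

Put A1 (751 GB) in tape 1; 49 GB remain.
Put A2 (316 GB) in tape 2; 484 GB remain.
Put A3 (85 GB) in tape 2; 399 GB remain.
Put A4 (264 GB) in tape 2; 135 GB remain.
Put A5 (73 GB) in tape 2; 62 GB remain.
Put A6 (654 GB) in tape 3; 146 GB remain.
Put A7 (127 GB) in tape 3; 19 GB remain.
Put A8 (671 GB) in tape 4; 129 GB remain.
4 tapes × 800 GB = 3200 GB; used 2941 GB; unused 259 GB.

259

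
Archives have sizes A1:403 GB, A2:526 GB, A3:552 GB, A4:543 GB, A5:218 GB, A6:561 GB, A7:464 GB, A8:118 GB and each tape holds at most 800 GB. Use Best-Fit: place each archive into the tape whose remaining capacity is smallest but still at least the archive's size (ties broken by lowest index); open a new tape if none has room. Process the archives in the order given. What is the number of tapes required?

6 tapes

Put A1 (403 GB) in tape 1; 397 GB remain.
Put A2 (526 GB) in tape 2; 274 GB remain.
Put A3 (552 GB) in tape 3; 248 GB remain.
Put A4 (543 GB) in tape 4; 257 GB remain.
Put A5 (218 GB) in tape 3; 30 GB remain.
Put A6 (561 GB) in tape 5; 239 GB remain.
Put A7 (464 GB) in tape 6; 336 GB remain.
Put A8 (118 GB) in tape 5; 121 GB remain.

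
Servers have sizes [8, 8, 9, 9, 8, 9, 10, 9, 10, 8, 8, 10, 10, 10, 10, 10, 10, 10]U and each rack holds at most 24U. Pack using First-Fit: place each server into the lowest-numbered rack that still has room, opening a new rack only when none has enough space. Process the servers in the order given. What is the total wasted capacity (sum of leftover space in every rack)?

50

8U → rack 1 (remaining 16U)
8U → rack 1 (remaining 8U)
9U → rack 2 (remaining 15U)
9U → rack 2 (remaining 6U)
8U → rack 1 (remaining 0U)
9U → rack 3 (remaining 15U)
10U → rack 3 (remaining 5U)
9U → rack 4 (remaining 15U)
10U → rack 4 (remaining 5U)
8U → rack 5 (remaining 16U)
8U → rack 5 (remaining 8U)
10U → rack 6 (remaining 14U)
10U → rack 6 (remaining 4U)
10U → rack 7 (remaining 14U)
10U → rack 7 (remaining 4U)
10U → rack 8 (remaining 14U)
10U → rack 8 (remaining 4U)
10U → rack 9 (remaining 14U)
9 racks × 24U = 216U; used 166U; unused 50U.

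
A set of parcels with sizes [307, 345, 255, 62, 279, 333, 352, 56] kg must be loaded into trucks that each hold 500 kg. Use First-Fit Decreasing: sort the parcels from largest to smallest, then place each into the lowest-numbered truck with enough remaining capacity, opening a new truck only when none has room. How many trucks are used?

Sorted descending: 352, 345, 333, 307, 279, 255, 62, 56.
truck 1: place 352 kg, 148 kg left
truck 2: place 345 kg, 155 kg left
truck 3: place 333 kg, 167 kg left
truck 4: place 307 kg, 193 kg left
truck 5: place 279 kg, 221 kg left
truck 6: place 255 kg, 245 kg left
truck 1: place 62 kg, 86 kg left
truck 1: place 56 kg, 30 kg left

6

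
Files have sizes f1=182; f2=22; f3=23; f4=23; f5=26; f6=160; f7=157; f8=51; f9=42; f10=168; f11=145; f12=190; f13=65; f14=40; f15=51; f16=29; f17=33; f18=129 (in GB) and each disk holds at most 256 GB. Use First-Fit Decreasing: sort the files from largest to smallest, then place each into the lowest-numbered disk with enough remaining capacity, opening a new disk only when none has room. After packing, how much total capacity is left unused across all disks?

256

Sorted descending: 190, 182, 168, 160, 157, 145, 129, 65, 51, 51, 42, 40, 33, 29, 26, 23, 23, 22.
190 GB → disk 1 (remaining 66 GB)
182 GB → disk 2 (remaining 74 GB)
168 GB → disk 3 (remaining 88 GB)
160 GB → disk 4 (remaining 96 GB)
157 GB → disk 5 (remaining 99 GB)
145 GB → disk 6 (remaining 111 GB)
129 GB → disk 7 (remaining 127 GB)
65 GB → disk 1 (remaining 1 GB)
51 GB → disk 2 (remaining 23 GB)
51 GB → disk 3 (remaining 37 GB)
42 GB → disk 4 (remaining 54 GB)
40 GB → disk 4 (remaining 14 GB)
33 GB → disk 3 (remaining 4 GB)
29 GB → disk 5 (remaining 70 GB)
26 GB → disk 5 (remaining 44 GB)
23 GB → disk 2 (remaining 0 GB)
23 GB → disk 5 (remaining 21 GB)
22 GB → disk 6 (remaining 89 GB)
7 disks × 256 GB = 1792 GB; used 1536 GB; unused 256 GB.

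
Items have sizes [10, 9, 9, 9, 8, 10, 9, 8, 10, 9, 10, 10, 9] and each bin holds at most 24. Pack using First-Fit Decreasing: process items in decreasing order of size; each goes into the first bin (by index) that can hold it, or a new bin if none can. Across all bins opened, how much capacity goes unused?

Sorted descending: 10, 10, 10, 10, 10, 9, 9, 9, 9, 9, 9, 8, 8.
Put 10 in bin 1; 14 remain.
Put 10 in bin 1; 4 remain.
Put 10 in bin 2; 14 remain.
Put 10 in bin 2; 4 remain.
Put 10 in bin 3; 14 remain.
Put 9 in bin 3; 5 remain.
Put 9 in bin 4; 15 remain.
Put 9 in bin 4; 6 remain.
Put 9 in bin 5; 15 remain.
Put 9 in bin 5; 6 remain.
Put 9 in bin 6; 15 remain.
Put 8 in bin 6; 7 remain.
Put 8 in bin 7; 16 remain.
7 bins × 24 = 168; used 120; unused 48.

48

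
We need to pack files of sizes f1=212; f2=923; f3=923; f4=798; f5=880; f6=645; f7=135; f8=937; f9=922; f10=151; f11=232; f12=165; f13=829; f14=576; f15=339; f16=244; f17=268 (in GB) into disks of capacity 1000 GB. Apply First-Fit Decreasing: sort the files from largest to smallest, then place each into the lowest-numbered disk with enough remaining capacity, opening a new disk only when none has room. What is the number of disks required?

10

Sorted descending: 937, 923, 923, 922, 880, 829, 798, 645, 576, 339, 268, 244, 232, 212, 165, 151, 135.
Put 937 GB in disk 1; 63 GB remain.
Put 923 GB in disk 2; 77 GB remain.
Put 923 GB in disk 3; 77 GB remain.
Put 922 GB in disk 4; 78 GB remain.
Put 880 GB in disk 5; 120 GB remain.
Put 829 GB in disk 6; 171 GB remain.
Put 798 GB in disk 7; 202 GB remain.
Put 645 GB in disk 8; 355 GB remain.
Put 576 GB in disk 9; 424 GB remain.
Put 339 GB in disk 8; 16 GB remain.
Put 268 GB in disk 9; 156 GB remain.
Put 244 GB in disk 10; 756 GB remain.
Put 232 GB in disk 10; 524 GB remain.
Put 212 GB in disk 10; 312 GB remain.
Put 165 GB in disk 6; 6 GB remain.
Put 151 GB in disk 7; 51 GB remain.
Put 135 GB in disk 9; 21 GB remain.
Final disks: [937] [923] [923] [922] [880] [829,165] [798,151] [645,339] [576,268,135] [244,232,212].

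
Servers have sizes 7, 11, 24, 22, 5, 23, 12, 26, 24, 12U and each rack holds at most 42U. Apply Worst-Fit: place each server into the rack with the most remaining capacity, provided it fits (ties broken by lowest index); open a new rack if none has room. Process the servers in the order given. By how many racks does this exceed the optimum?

0

Worst-Fit: [7,11,24] [22,5] [23,12] [26] [24,12] → 5 racks.
5 servers exceed 21U (half the capacity), and no two of those can share a rack, so at least 5 racks are needed.
So 5 is already optimal.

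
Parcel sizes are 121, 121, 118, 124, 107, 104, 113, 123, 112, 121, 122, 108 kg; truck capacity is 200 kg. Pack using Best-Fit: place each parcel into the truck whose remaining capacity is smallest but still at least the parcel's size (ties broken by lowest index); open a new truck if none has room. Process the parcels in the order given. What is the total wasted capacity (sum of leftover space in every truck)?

1006

Put 121 kg in truck 1; 79 kg remain.
Put 121 kg in truck 2; 79 kg remain.
Put 118 kg in truck 3; 82 kg remain.
Put 124 kg in truck 4; 76 kg remain.
Put 107 kg in truck 5; 93 kg remain.
Put 104 kg in truck 6; 96 kg remain.
Put 113 kg in truck 7; 87 kg remain.
Put 123 kg in truck 8; 77 kg remain.
Put 112 kg in truck 9; 88 kg remain.
Put 121 kg in truck 10; 79 kg remain.
Put 122 kg in truck 11; 78 kg remain.
Put 108 kg in truck 12; 92 kg remain.
12 trucks × 200 kg = 2400 kg; used 1394 kg; unused 1006 kg.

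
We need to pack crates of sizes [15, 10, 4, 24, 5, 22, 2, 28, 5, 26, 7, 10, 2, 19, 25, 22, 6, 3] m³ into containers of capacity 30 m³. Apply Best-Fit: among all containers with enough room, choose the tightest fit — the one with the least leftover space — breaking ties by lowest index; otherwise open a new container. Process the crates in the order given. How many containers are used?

Put 15 m³ in container 1; 15 m³ remain.
Put 10 m³ in container 1; 5 m³ remain.
Put 4 m³ in container 1; 1 m³ remain.
Put 24 m³ in container 2; 6 m³ remain.
Put 5 m³ in container 2; 1 m³ remain.
Put 22 m³ in container 3; 8 m³ remain.
Put 2 m³ in container 3; 6 m³ remain.
Put 28 m³ in container 4; 2 m³ remain.
Put 5 m³ in container 3; 1 m³ remain.
Put 26 m³ in container 5; 4 m³ remain.
Put 7 m³ in container 6; 23 m³ remain.
Put 10 m³ in container 6; 13 m³ remain.
Put 2 m³ in container 4; 0 m³ remain.
Put 19 m³ in container 7; 11 m³ remain.
Put 25 m³ in container 8; 5 m³ remain.
Put 22 m³ in container 9; 8 m³ remain.
Put 6 m³ in container 9; 2 m³ remain.
Put 3 m³ in container 5; 1 m³ remain.
Final containers: [15,10,4] [24,5] [22,2,5] [28,2] [26,3] [7,10] [19] [25] [22,6].

9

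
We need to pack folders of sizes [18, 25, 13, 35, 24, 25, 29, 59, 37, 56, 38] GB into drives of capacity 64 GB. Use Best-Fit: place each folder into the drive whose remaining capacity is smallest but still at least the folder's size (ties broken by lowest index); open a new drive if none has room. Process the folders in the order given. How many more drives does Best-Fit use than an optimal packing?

1

Best-Fit: [18,25,13] [35,24] [25,29] [59] [37] [56] [38] → 7 drives.
Total size 359 GB; any packing needs at least ⌈359/64⌉ = 6 drives.
An optimal packing achieves that bound: [59] [56] [38,25] [37,25] [35,29] [24,18,13] → 6 drives.
Excess: 7 − 6 = 1.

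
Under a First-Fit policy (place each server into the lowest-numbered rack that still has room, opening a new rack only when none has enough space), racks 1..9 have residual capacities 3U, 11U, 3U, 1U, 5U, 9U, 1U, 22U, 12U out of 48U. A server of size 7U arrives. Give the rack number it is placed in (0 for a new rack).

Racks with room: rack 2 (11U), rack 6 (9U), rack 8 (22U), rack 9 (12U).
The first with room is rack 2.

2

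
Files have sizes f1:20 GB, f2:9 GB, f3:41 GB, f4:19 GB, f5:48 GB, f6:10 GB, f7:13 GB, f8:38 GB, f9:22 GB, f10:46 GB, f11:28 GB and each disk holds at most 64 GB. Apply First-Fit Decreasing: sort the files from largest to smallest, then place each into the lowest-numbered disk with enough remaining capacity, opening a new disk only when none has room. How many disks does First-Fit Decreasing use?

5

Sorted descending: 48, 46, 41, 38, 28, 22, 20, 19, 13, 10, 9.
Put 48 GB in disk 1; 16 GB remain.
Put 46 GB in disk 2; 18 GB remain.
Put 41 GB in disk 3; 23 GB remain.
Put 38 GB in disk 4; 26 GB remain.
Put 28 GB in disk 5; 36 GB remain.
Put 22 GB in disk 3; 1 GB remain.
Put 20 GB in disk 4; 6 GB remain.
Put 19 GB in disk 5; 17 GB remain.
Put 13 GB in disk 1; 3 GB remain.
Put 10 GB in disk 2; 8 GB remain.
Put 9 GB in disk 5; 8 GB remain.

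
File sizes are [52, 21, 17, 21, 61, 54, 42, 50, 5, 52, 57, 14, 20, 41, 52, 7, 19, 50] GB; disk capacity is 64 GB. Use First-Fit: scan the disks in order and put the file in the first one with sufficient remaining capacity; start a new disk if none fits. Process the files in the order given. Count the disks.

Put 52 GB in disk 1; 12 GB remain.
Put 21 GB in disk 2; 43 GB remain.
Put 17 GB in disk 2; 26 GB remain.
Put 21 GB in disk 2; 5 GB remain.
Put 61 GB in disk 3; 3 GB remain.
Put 54 GB in disk 4; 10 GB remain.
Put 42 GB in disk 5; 22 GB remain.
Put 50 GB in disk 6; 14 GB remain.
Put 5 GB in disk 1; 7 GB remain.
Put 52 GB in disk 7; 12 GB remain.
Put 57 GB in disk 8; 7 GB remain.
Put 14 GB in disk 5; 8 GB remain.
Put 20 GB in disk 9; 44 GB remain.
Put 41 GB in disk 9; 3 GB remain.
Put 52 GB in disk 10; 12 GB remain.
Put 7 GB in disk 1; 0 GB remain.
Put 19 GB in disk 11; 45 GB remain.
Put 50 GB in disk 12; 14 GB remain.

12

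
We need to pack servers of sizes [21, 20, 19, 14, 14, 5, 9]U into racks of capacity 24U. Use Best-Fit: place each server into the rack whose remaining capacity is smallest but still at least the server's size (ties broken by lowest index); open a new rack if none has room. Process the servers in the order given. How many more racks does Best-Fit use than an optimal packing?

0

Best-Fit: [21] [20] [19,5] [14,9] [14] → 5 racks.
Total size 102U; any packing needs at least ⌈102/24⌉ = 5 racks.
So 5 is already optimal.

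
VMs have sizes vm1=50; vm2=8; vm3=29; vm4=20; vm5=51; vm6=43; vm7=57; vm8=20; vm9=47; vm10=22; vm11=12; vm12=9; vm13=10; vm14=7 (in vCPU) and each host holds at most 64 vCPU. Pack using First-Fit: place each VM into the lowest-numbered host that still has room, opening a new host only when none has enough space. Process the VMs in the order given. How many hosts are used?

7

host 1: place vm1 (50 vCPU), 14 vCPU left
host 1: place vm2 (8 vCPU), 6 vCPU left
host 2: place vm3 (29 vCPU), 35 vCPU left
host 2: place vm4 (20 vCPU), 15 vCPU left
host 3: place vm5 (51 vCPU), 13 vCPU left
host 4: place vm6 (43 vCPU), 21 vCPU left
host 5: place vm7 (57 vCPU), 7 vCPU left
host 4: place vm8 (20 vCPU), 1 vCPU left
host 6: place vm9 (47 vCPU), 17 vCPU left
host 7: place vm10 (22 vCPU), 42 vCPU left
host 2: place vm11 (12 vCPU), 3 vCPU left
host 3: place vm12 (9 vCPU), 4 vCPU left
host 6: place vm13 (10 vCPU), 7 vCPU left
host 5: place vm14 (7 vCPU), 0 vCPU left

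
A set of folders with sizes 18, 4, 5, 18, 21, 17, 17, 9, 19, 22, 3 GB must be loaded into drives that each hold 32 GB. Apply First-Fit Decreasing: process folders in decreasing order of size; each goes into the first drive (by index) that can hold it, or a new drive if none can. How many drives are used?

Sorted descending: 22, 21, 19, 18, 18, 17, 17, 9, 5, 4, 3.
22 GB → drive 1 (remaining 10 GB)
21 GB → drive 2 (remaining 11 GB)
19 GB → drive 3 (remaining 13 GB)
18 GB → drive 4 (remaining 14 GB)
18 GB → drive 5 (remaining 14 GB)
17 GB → drive 6 (remaining 15 GB)
17 GB → drive 7 (remaining 15 GB)
9 GB → drive 1 (remaining 1 GB)
5 GB → drive 2 (remaining 6 GB)
4 GB → drive 2 (remaining 2 GB)
3 GB → drive 3 (remaining 10 GB)
Final drives: [22,9] [21,5,4] [19,3] [18] [18] [17] [17].

7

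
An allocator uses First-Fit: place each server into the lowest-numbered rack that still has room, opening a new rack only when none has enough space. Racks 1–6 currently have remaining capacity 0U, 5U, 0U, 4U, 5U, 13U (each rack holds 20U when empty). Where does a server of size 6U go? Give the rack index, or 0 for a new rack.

Racks with room: rack 6 (13U).
The first with room is rack 6.

6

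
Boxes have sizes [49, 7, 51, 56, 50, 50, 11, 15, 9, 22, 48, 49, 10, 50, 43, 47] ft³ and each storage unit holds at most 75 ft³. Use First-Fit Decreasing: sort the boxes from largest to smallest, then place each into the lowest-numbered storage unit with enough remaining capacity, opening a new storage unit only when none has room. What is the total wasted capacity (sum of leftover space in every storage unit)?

183

Sorted descending: 56, 51, 50, 50, 50, 49, 49, 48, 47, 43, 22, 15, 11, 10, 9, 7.
storage unit 1: place 56 ft³, 19 ft³ left
storage unit 2: place 51 ft³, 24 ft³ left
storage unit 3: place 50 ft³, 25 ft³ left
storage unit 4: place 50 ft³, 25 ft³ left
storage unit 5: place 50 ft³, 25 ft³ left
storage unit 6: place 49 ft³, 26 ft³ left
storage unit 7: place 49 ft³, 26 ft³ left
storage unit 8: place 48 ft³, 27 ft³ left
storage unit 9: place 47 ft³, 28 ft³ left
storage unit 10: place 43 ft³, 32 ft³ left
storage unit 2: place 22 ft³, 2 ft³ left
storage unit 1: place 15 ft³, 4 ft³ left
storage unit 3: place 11 ft³, 14 ft³ left
storage unit 3: place 10 ft³, 4 ft³ left
storage unit 4: place 9 ft³, 16 ft³ left
storage unit 4: place 7 ft³, 9 ft³ left
10 storage units × 75 ft³ = 750 ft³; used 567 ft³; unused 183 ft³.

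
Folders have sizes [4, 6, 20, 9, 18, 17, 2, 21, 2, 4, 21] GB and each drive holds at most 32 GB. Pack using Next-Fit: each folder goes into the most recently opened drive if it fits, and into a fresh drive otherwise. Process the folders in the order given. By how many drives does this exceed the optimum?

0

Next-Fit: [4,6,20] [9,18] [17,2] [21,2,4] [21] → 5 drives.
5 folders exceed 16 GB (half the capacity), and no two of those can share a drive, so at least 5 drives are needed.
So 5 is already optimal.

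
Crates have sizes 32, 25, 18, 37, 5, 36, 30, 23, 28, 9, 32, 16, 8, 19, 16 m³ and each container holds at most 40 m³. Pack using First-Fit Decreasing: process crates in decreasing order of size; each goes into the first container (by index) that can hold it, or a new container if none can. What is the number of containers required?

Sorted descending: 37, 36, 32, 32, 30, 28, 25, 23, 19, 18, 16, 16, 9, 8, 5.
container 1: place 37 m³, 3 m³ left
container 2: place 36 m³, 4 m³ left
container 3: place 32 m³, 8 m³ left
container 4: place 32 m³, 8 m³ left
container 5: place 30 m³, 10 m³ left
container 6: place 28 m³, 12 m³ left
container 7: place 25 m³, 15 m³ left
container 8: place 23 m³, 17 m³ left
container 9: place 19 m³, 21 m³ left
container 9: place 18 m³, 3 m³ left
container 8: place 16 m³, 1 m³ left
container 10: place 16 m³, 24 m³ left
container 5: place 9 m³, 1 m³ left
container 3: place 8 m³, 0 m³ left
container 4: place 5 m³, 3 m³ left

10 containers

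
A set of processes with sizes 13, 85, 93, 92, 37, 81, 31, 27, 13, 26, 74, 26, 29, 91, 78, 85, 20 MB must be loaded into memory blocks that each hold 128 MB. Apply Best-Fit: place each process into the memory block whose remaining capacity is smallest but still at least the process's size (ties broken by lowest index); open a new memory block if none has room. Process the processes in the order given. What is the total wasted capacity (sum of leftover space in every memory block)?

123

13 MB → memory block 1 (remaining 115 MB)
85 MB → memory block 1 (remaining 30 MB)
93 MB → memory block 2 (remaining 35 MB)
92 MB → memory block 3 (remaining 36 MB)
37 MB → memory block 4 (remaining 91 MB)
81 MB → memory block 4 (remaining 10 MB)
31 MB → memory block 2 (remaining 4 MB)
27 MB → memory block 1 (remaining 3 MB)
13 MB → memory block 3 (remaining 23 MB)
26 MB → memory block 5 (remaining 102 MB)
74 MB → memory block 5 (remaining 28 MB)
26 MB → memory block 5 (remaining 2 MB)
29 MB → memory block 6 (remaining 99 MB)
91 MB → memory block 6 (remaining 8 MB)
78 MB → memory block 7 (remaining 50 MB)
85 MB → memory block 8 (remaining 43 MB)
20 MB → memory block 3 (remaining 3 MB)
8 memory blocks × 128 MB = 1024 MB; used 901 MB; unused 123 MB.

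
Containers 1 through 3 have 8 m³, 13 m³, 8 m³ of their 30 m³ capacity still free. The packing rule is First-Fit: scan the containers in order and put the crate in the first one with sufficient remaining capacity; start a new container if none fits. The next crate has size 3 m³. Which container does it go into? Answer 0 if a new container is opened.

Containers with room: container 1 (8 m³), container 2 (13 m³), container 3 (8 m³).
The first with room is container 1.

1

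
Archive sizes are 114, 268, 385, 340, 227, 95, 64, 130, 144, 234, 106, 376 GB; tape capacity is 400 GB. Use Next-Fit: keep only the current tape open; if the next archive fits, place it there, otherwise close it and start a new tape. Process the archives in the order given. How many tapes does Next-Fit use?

7 tapes

Put 114 GB in tape 1; 286 GB remain.
Put 268 GB in tape 1; 18 GB remain.
Put 385 GB in tape 2; 15 GB remain.
Put 340 GB in tape 3; 60 GB remain.
Put 227 GB in tape 4; 173 GB remain.
Put 95 GB in tape 4; 78 GB remain.
Put 64 GB in tape 4; 14 GB remain.
Put 130 GB in tape 5; 270 GB remain.
Put 144 GB in tape 5; 126 GB remain.
Put 234 GB in tape 6; 166 GB remain.
Put 106 GB in tape 6; 60 GB remain.
Put 376 GB in tape 7; 24 GB remain.
Final tapes: [114,268] [385] [340] [227,95,64] [130,144] [234,106] [376].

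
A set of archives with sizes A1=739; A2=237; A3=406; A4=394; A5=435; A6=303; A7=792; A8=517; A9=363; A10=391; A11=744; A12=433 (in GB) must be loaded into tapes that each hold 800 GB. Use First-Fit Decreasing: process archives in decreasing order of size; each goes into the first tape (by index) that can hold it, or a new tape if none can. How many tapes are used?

Sorted descending: 792, 744, 739, 517, 435, 433, 406, 394, 391, 363, 303, 237.
tape 1: place 792 GB, 8 GB left
tape 2: place 744 GB, 56 GB left
tape 3: place 739 GB, 61 GB left
tape 4: place 517 GB, 283 GB left
tape 5: place 435 GB, 365 GB left
tape 6: place 433 GB, 367 GB left
tape 7: place 406 GB, 394 GB left
tape 7: place 394 GB, 0 GB left
tape 8: place 391 GB, 409 GB left
tape 5: place 363 GB, 2 GB left
tape 6: place 303 GB, 64 GB left
tape 4: place 237 GB, 46 GB left

8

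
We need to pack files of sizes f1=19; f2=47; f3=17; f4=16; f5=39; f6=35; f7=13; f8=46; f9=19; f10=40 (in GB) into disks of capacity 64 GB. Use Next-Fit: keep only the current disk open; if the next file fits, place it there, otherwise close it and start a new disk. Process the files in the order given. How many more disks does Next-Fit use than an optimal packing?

1

Next-Fit: [19] [47,17] [16,39] [35,13] [46] [19,40] → 6 disks.
Total size 291 GB; any packing needs at least ⌈291/64⌉ = 5 disks.
An optimal packing achieves that bound: [47,17] [46,16] [40,19] [39,19] [35,13] → 5 disks.
Excess: 6 − 5 = 1.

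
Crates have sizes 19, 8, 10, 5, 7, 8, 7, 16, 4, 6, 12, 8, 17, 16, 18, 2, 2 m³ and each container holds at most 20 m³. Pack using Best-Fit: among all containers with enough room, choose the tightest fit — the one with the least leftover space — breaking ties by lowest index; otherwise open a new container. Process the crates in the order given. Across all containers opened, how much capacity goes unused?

Put 19 m³ in container 1; 1 m³ remain.
Put 8 m³ in container 2; 12 m³ remain.
Put 10 m³ in container 2; 2 m³ remain.
Put 5 m³ in container 3; 15 m³ remain.
Put 7 m³ in container 3; 8 m³ remain.
Put 8 m³ in container 3; 0 m³ remain.
Put 7 m³ in container 4; 13 m³ remain.
Put 16 m³ in container 5; 4 m³ remain.
Put 4 m³ in container 5; 0 m³ remain.
Put 6 m³ in container 4; 7 m³ remain.
Put 12 m³ in container 6; 8 m³ remain.
Put 8 m³ in container 6; 0 m³ remain.
Put 17 m³ in container 7; 3 m³ remain.
Put 16 m³ in container 8; 4 m³ remain.
Put 18 m³ in container 9; 2 m³ remain.
Put 2 m³ in container 2; 0 m³ remain.
Put 2 m³ in container 9; 0 m³ remain.
9 containers × 20 m³ = 180 m³; used 165 m³; unused 15 m³.

15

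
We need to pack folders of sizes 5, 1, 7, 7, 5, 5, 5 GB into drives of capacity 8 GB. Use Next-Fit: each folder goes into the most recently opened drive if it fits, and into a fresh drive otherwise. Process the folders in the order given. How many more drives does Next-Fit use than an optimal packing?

0

Next-Fit: [5,1] [7] [7] [5] [5] [5] → 6 drives.
6 folders exceed 4 GB (half the capacity), and no two of those can share a drive, so at least 6 drives are needed.
So 6 is already optimal.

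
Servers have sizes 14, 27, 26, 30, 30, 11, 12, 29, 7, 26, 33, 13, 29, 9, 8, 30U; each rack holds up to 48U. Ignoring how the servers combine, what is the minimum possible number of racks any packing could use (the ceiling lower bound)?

7

Total size = 14 + 27 + 26 + 30 + 30 + 11 + 12 + 29 + 7 + 26 + 33 + 13 + 29 + 9 + 8 + 30 = 334U.
⌈334 / 48⌉ = 7.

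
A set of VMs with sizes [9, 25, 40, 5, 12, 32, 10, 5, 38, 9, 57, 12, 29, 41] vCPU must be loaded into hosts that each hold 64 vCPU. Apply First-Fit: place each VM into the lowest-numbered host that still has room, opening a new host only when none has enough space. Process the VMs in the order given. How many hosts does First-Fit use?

host 1: place 9 vCPU, 55 vCPU left
host 1: place 25 vCPU, 30 vCPU left
host 2: place 40 vCPU, 24 vCPU left
host 1: place 5 vCPU, 25 vCPU left
host 1: place 12 vCPU, 13 vCPU left
host 3: place 32 vCPU, 32 vCPU left
host 1: place 10 vCPU, 3 vCPU left
host 2: place 5 vCPU, 19 vCPU left
host 4: place 38 vCPU, 26 vCPU left
host 2: place 9 vCPU, 10 vCPU left
host 5: place 57 vCPU, 7 vCPU left
host 3: place 12 vCPU, 20 vCPU left
host 6: place 29 vCPU, 35 vCPU left
host 7: place 41 vCPU, 23 vCPU left
Final hosts: [9,25,5,12,10] [40,5,9] [32,12] [38] [57] [29] [41].

7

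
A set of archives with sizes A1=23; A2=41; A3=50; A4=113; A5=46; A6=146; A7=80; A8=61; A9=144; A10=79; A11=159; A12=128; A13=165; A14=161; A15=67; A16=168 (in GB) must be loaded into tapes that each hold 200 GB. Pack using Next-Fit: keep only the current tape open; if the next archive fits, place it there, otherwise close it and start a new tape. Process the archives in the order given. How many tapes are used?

12

A1 (23 GB) → tape 1 (remaining 177 GB)
A2 (41 GB) → tape 1 (remaining 136 GB)
A3 (50 GB) → tape 1 (remaining 86 GB)
A4 (113 GB) → tape 2 (remaining 87 GB)
A5 (46 GB) → tape 2 (remaining 41 GB)
A6 (146 GB) → tape 3 (remaining 54 GB)
A7 (80 GB) → tape 4 (remaining 120 GB)
A8 (61 GB) → tape 4 (remaining 59 GB)
A9 (144 GB) → tape 5 (remaining 56 GB)
A10 (79 GB) → tape 6 (remaining 121 GB)
A11 (159 GB) → tape 7 (remaining 41 GB)
A12 (128 GB) → tape 8 (remaining 72 GB)
A13 (165 GB) → tape 9 (remaining 35 GB)
A14 (161 GB) → tape 10 (remaining 39 GB)
A15 (67 GB) → tape 11 (remaining 133 GB)
A16 (168 GB) → tape 12 (remaining 32 GB)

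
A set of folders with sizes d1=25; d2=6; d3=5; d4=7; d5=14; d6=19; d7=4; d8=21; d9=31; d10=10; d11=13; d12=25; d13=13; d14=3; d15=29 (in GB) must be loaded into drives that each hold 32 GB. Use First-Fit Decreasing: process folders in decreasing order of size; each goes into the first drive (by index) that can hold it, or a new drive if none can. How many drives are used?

Sorted descending: 31, 29, 25, 25, 21, 19, 14, 13, 13, 10, 7, 6, 5, 4, 3.
Put 31 GB in drive 1; 1 GB remain.
Put 29 GB in drive 2; 3 GB remain.
Put 25 GB in drive 3; 7 GB remain.
Put 25 GB in drive 4; 7 GB remain.
Put 21 GB in drive 5; 11 GB remain.
Put 19 GB in drive 6; 13 GB remain.
Put 14 GB in drive 7; 18 GB remain.
Put 13 GB in drive 6; 0 GB remain.
Put 13 GB in drive 7; 5 GB remain.
Put 10 GB in drive 5; 1 GB remain.
Put 7 GB in drive 3; 0 GB remain.
Put 6 GB in drive 4; 1 GB remain.
Put 5 GB in drive 7; 0 GB remain.
Put 4 GB in drive 8; 28 GB remain.
Put 3 GB in drive 2; 0 GB remain.

8 drives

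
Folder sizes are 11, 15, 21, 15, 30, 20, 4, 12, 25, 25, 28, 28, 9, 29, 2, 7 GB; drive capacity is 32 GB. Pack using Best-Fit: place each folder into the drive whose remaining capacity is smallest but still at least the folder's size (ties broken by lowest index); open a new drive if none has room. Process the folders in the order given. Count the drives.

drive 1: place 11 GB, 21 GB left
drive 1: place 15 GB, 6 GB left
drive 2: place 21 GB, 11 GB left
drive 3: place 15 GB, 17 GB left
drive 4: place 30 GB, 2 GB left
drive 5: place 20 GB, 12 GB left
drive 1: place 4 GB, 2 GB left
drive 5: place 12 GB, 0 GB left
drive 6: place 25 GB, 7 GB left
drive 7: place 25 GB, 7 GB left
drive 8: place 28 GB, 4 GB left
drive 9: place 28 GB, 4 GB left
drive 2: place 9 GB, 2 GB left
drive 10: place 29 GB, 3 GB left
drive 1: place 2 GB, 0 GB left
drive 6: place 7 GB, 0 GB left

10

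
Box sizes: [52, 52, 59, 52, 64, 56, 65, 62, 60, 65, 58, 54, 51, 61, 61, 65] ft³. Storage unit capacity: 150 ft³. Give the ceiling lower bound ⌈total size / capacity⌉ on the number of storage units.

7

Total size = 52 + 52 + 59 + 52 + 64 + 56 + 65 + 62 + 60 + 65 + 58 + 54 + 51 + 61 + 61 + 65 = 937 ft³.
⌈937 / 150⌉ = 7.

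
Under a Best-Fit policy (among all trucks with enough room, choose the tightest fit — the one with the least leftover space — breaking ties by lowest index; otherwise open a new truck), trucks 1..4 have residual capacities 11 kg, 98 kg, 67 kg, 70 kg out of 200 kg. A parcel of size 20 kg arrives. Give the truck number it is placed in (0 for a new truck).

3

Trucks with room: truck 2 (98 kg), truck 3 (67 kg), truck 4 (70 kg).
Tightest fit is truck 3 with 67 kg free.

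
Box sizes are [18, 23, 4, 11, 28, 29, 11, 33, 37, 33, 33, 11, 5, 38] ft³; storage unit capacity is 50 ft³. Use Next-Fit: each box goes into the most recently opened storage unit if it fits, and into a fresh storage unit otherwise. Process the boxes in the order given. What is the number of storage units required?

8 storage units

storage unit 1: place 18 ft³, 32 ft³ left
storage unit 1: place 23 ft³, 9 ft³ left
storage unit 1: place 4 ft³, 5 ft³ left
storage unit 2: place 11 ft³, 39 ft³ left
storage unit 2: place 28 ft³, 11 ft³ left
storage unit 3: place 29 ft³, 21 ft³ left
storage unit 3: place 11 ft³, 10 ft³ left
storage unit 4: place 33 ft³, 17 ft³ left
storage unit 5: place 37 ft³, 13 ft³ left
storage unit 6: place 33 ft³, 17 ft³ left
storage unit 7: place 33 ft³, 17 ft³ left
storage unit 7: place 11 ft³, 6 ft³ left
storage unit 7: place 5 ft³, 1 ft³ left
storage unit 8: place 38 ft³, 12 ft³ left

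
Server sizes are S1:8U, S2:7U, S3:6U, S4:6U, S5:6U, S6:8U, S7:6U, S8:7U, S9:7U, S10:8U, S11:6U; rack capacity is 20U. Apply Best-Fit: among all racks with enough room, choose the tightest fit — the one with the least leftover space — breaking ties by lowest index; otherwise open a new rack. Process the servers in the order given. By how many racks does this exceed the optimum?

Best-Fit: [8,7] [6,6,6] [8,6,6] [7,7] [8] → 5 racks.
Total size 75U; any packing needs at least ⌈75/20⌉ = 4 racks.
An optimal packing achieves that bound: [8,8] [8,6,6] [7,7,6] [7,6,6] → 4 racks.
Excess: 5 − 4 = 1.

1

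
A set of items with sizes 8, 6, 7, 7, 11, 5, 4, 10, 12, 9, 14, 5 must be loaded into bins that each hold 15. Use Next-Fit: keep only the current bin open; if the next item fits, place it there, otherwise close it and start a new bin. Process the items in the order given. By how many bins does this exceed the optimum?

Next-Fit: [8,6] [7,7] [11] [5,4] [10] [12] [9] [14] [5] → 9 bins.
Total size 98; any packing needs at least ⌈98/15⌉ = 7 bins.
An optimal packing achieves that bound: [14] [12] [11,4] [10,5] [9,6] [8,7] [7,5] → 7 bins.
Excess: 9 − 7 = 2.

2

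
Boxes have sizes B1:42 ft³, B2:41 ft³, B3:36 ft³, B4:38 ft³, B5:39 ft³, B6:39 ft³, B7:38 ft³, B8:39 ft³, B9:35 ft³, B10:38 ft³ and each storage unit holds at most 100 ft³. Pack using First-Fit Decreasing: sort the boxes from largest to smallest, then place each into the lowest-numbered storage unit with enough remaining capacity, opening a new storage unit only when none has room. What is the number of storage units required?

Sorted descending: 42, 41, 39, 39, 39, 38, 38, 38, 36, 35.
42 ft³ → storage unit 1 (remaining 58 ft³)
41 ft³ → storage unit 1 (remaining 17 ft³)
39 ft³ → storage unit 2 (remaining 61 ft³)
39 ft³ → storage unit 2 (remaining 22 ft³)
39 ft³ → storage unit 3 (remaining 61 ft³)
38 ft³ → storage unit 3 (remaining 23 ft³)
38 ft³ → storage unit 4 (remaining 62 ft³)
38 ft³ → storage unit 4 (remaining 24 ft³)
36 ft³ → storage unit 5 (remaining 64 ft³)
35 ft³ → storage unit 5 (remaining 29 ft³)

5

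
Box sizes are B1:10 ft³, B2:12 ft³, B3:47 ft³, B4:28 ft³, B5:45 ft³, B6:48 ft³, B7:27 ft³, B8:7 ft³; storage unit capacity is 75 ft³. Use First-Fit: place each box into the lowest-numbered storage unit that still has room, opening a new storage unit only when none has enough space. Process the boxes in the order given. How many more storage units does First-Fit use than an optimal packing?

First-Fit: [10,12,47] [28,45] [48,27] [7] → 4 storage units.
Total size 224 ft³; any packing needs at least ⌈224/75⌉ = 3 storage units.
An optimal packing achieves that bound: [48,27] [47,28] [45,12,10,7] → 3 storage units.
Excess: 4 − 3 = 1.

1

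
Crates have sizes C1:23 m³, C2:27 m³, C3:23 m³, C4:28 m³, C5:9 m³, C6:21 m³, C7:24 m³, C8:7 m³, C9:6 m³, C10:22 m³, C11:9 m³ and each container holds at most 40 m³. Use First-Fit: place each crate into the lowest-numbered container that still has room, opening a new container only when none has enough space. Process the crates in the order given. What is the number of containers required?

7

Put C1 (23 m³) in container 1; 17 m³ remain.
Put C2 (27 m³) in container 2; 13 m³ remain.
Put C3 (23 m³) in container 3; 17 m³ remain.
Put C4 (28 m³) in container 4; 12 m³ remain.
Put C5 (9 m³) in container 1; 8 m³ remain.
Put C6 (21 m³) in container 5; 19 m³ remain.
Put C7 (24 m³) in container 6; 16 m³ remain.
Put C8 (7 m³) in container 1; 1 m³ remain.
Put C9 (6 m³) in container 2; 7 m³ remain.
Put C10 (22 m³) in container 7; 18 m³ remain.
Put C11 (9 m³) in container 3; 8 m³ remain.
Final containers: [23,9,7] [27,6] [23,9] [28] [21] [24] [22].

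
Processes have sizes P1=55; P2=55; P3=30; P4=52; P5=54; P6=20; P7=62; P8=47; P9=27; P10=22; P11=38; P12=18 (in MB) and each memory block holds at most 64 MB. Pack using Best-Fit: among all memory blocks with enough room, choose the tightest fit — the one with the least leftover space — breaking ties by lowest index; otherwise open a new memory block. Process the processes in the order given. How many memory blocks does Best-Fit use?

memory block 1: place P1 (55 MB), 9 MB left
memory block 2: place P2 (55 MB), 9 MB left
memory block 3: place P3 (30 MB), 34 MB left
memory block 4: place P4 (52 MB), 12 MB left
memory block 5: place P5 (54 MB), 10 MB left
memory block 3: place P6 (20 MB), 14 MB left
memory block 6: place P7 (62 MB), 2 MB left
memory block 7: place P8 (47 MB), 17 MB left
memory block 8: place P9 (27 MB), 37 MB left
memory block 8: place P10 (22 MB), 15 MB left
memory block 9: place P11 (38 MB), 26 MB left
memory block 9: place P12 (18 MB), 8 MB left

9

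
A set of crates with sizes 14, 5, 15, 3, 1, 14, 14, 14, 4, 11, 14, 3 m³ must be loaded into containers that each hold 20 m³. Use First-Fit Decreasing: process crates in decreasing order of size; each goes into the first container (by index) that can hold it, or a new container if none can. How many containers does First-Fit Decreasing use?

Sorted descending: 15, 14, 14, 14, 14, 14, 11, 5, 4, 3, 3, 1.
15 m³ → container 1 (remaining 5 m³)
14 m³ → container 2 (remaining 6 m³)
14 m³ → container 3 (remaining 6 m³)
14 m³ → container 4 (remaining 6 m³)
14 m³ → container 5 (remaining 6 m³)
14 m³ → container 6 (remaining 6 m³)
11 m³ → container 7 (remaining 9 m³)
5 m³ → container 1 (remaining 0 m³)
4 m³ → container 2 (remaining 2 m³)
3 m³ → container 3 (remaining 3 m³)
3 m³ → container 3 (remaining 0 m³)
1 m³ → container 2 (remaining 1 m³)
Final containers: [15,5] [14,4,1] [14,3,3] [14] [14] [14] [11].

7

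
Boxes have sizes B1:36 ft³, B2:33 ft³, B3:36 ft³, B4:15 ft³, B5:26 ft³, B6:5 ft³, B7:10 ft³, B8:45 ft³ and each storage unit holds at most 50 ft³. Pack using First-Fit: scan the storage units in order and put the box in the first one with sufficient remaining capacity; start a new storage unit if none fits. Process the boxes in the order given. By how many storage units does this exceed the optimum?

0

First-Fit: [36,5] [33,15] [36,10] [26] [45] → 5 storage units.
Total size 206 ft³; any packing needs at least ⌈206/50⌉ = 5 storage units.
So 5 is already optimal.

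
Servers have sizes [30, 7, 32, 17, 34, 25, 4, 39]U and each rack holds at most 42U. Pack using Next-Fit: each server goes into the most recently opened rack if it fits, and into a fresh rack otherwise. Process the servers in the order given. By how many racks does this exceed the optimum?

1

Next-Fit: [30,7] [32] [17] [34] [25,4] [39] → 6 racks.
Total size 188U; any packing needs at least ⌈188/42⌉ = 5 racks.
An optimal packing achieves that bound: [39] [34,7] [32,4] [30] [25,17] → 5 racks.
Excess: 6 − 5 = 1.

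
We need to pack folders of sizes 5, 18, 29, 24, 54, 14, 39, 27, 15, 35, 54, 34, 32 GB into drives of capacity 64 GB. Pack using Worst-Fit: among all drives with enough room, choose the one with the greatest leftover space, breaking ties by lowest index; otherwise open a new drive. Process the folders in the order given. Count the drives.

drive 1: place 5 GB, 59 GB left
drive 1: place 18 GB, 41 GB left
drive 1: place 29 GB, 12 GB left
drive 2: place 24 GB, 40 GB left
drive 3: place 54 GB, 10 GB left
drive 2: place 14 GB, 26 GB left
drive 4: place 39 GB, 25 GB left
drive 5: place 27 GB, 37 GB left
drive 5: place 15 GB, 22 GB left
drive 6: place 35 GB, 29 GB left
drive 7: place 54 GB, 10 GB left
drive 8: place 34 GB, 30 GB left
drive 9: place 32 GB, 32 GB left

9 drives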